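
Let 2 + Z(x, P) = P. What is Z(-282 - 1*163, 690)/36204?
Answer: 172/9051 ≈ 0.019003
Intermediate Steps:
Z(x, P) = -2 + P
Z(-282 - 1*163, 690)/36204 = (-2 + 690)/36204 = 688*(1/36204) = 172/9051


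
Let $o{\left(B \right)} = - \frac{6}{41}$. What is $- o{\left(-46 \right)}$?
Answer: $\frac{6}{41} \approx 0.14634$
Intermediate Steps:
$o{\left(B \right)} = - \frac{6}{41}$ ($o{\left(B \right)} = \left(-6\right) \frac{1}{41} = - \frac{6}{41}$)
$- o{\left(-46 \right)} = \left(-1\right) \left(- \frac{6}{41}\right) = \frac{6}{41}$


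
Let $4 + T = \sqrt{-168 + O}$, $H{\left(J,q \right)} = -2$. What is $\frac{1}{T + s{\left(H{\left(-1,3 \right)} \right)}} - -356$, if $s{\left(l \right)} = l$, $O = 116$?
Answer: $\frac{15661}{44} - \frac{i \sqrt{13}}{44} \approx 355.93 - 0.081944 i$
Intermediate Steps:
$T = -4 + 2 i \sqrt{13}$ ($T = -4 + \sqrt{-168 + 116} = -4 + \sqrt{-52} = -4 + 2 i \sqrt{13} \approx -4.0 + 7.2111 i$)
$\frac{1}{T + s{\left(H{\left(-1,3 \right)} \right)}} - -356 = \frac{1}{\left(-4 + 2 i \sqrt{13}\right) - 2} - -356 = \frac{1}{-6 + 2 i \sqrt{13}} + 356 = 356 + \frac{1}{-6 + 2 i \sqrt{13}}$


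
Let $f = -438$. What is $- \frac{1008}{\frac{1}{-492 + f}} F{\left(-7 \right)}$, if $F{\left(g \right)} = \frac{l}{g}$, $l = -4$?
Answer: $535680$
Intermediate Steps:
$F{\left(g \right)} = - \frac{4}{g}$
$- \frac{1008}{\frac{1}{-492 + f}} F{\left(-7 \right)} = - \frac{1008}{\frac{1}{-492 - 438}} \left(- \frac{4}{-7}\right) = - \frac{1008}{\frac{1}{-930}} \left(\left(-4\right) \left(- \frac{1}{7}\right)\right) = - \frac{1008}{- \frac{1}{930}} \cdot \frac{4}{7} = \left(-1008\right) \left(-930\right) \frac{4}{7} = 937440 \cdot \frac{4}{7} = 535680$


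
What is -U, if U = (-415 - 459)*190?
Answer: 166060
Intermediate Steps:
U = -166060 (U = -874*190 = -166060)
-U = -1*(-166060) = 166060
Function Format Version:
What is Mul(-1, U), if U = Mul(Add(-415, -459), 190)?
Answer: 166060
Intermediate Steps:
U = -166060 (U = Mul(-874, 190) = -166060)
Mul(-1, U) = Mul(-1, -166060) = 166060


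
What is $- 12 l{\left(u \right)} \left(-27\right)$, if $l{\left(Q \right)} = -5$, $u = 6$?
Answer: $-1620$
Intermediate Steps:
$- 12 l{\left(u \right)} \left(-27\right) = \left(-12\right) \left(-5\right) \left(-27\right) = 60 \left(-27\right) = -1620$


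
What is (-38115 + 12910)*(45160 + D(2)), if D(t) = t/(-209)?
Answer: -237895829790/209 ≈ -1.1383e+9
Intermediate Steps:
D(t) = -t/209 (D(t) = t*(-1/209) = -t/209)
(-38115 + 12910)*(45160 + D(2)) = (-38115 + 12910)*(45160 - 1/209*2) = -25205*(45160 - 2/209) = -25205*9438438/209 = -237895829790/209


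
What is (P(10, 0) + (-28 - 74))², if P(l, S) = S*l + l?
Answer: 8464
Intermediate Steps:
P(l, S) = l + S*l
(P(10, 0) + (-28 - 74))² = (10*(1 + 0) + (-28 - 74))² = (10*1 - 102)² = (10 - 102)² = (-92)² = 8464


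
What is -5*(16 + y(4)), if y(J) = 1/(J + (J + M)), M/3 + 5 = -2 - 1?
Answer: -1275/16 ≈ -79.688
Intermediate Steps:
M = -24 (M = -15 + 3*(-2 - 1) = -15 + 3*(-3) = -15 - 9 = -24)
y(J) = 1/(-24 + 2*J) (y(J) = 1/(J + (J - 24)) = 1/(J + (-24 + J)) = 1/(-24 + 2*J))
-5*(16 + y(4)) = -5*(16 + 1/(2*(-12 + 4))) = -5*(16 + (½)/(-8)) = -5*(16 + (½)*(-⅛)) = -5*(16 - 1/16) = -5*255/16 = -1275/16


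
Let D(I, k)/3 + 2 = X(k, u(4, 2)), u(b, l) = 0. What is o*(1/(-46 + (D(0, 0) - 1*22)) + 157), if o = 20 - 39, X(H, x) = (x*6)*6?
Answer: -220723/74 ≈ -2982.7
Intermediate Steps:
X(H, x) = 36*x (X(H, x) = (6*x)*6 = 36*x)
D(I, k) = -6 (D(I, k) = -6 + 3*(36*0) = -6 + 3*0 = -6 + 0 = -6)
o = -19
o*(1/(-46 + (D(0, 0) - 1*22)) + 157) = -19*(1/(-46 + (-6 - 1*22)) + 157) = -19*(1/(-46 + (-6 - 22)) + 157) = -19*(1/(-46 - 28) + 157) = -19*(1/(-74) + 157) = -19*(-1/74 + 157) = -19*11617/74 = -220723/74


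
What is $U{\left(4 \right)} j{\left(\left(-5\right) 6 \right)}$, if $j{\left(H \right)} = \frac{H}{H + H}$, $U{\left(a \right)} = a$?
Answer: $2$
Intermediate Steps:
$j{\left(H \right)} = \frac{1}{2}$ ($j{\left(H \right)} = \frac{H}{2 H} = \frac{1}{2 H} H = \frac{1}{2}$)
$U{\left(4 \right)} j{\left(\left(-5\right) 6 \right)} = 4 \cdot \frac{1}{2} = 2$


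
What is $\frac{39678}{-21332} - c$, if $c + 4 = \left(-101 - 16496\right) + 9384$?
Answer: $\frac{76956683}{10666} \approx 7215.1$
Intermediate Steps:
$c = -7217$ ($c = -4 + \left(\left(-101 - 16496\right) + 9384\right) = -4 + \left(-16597 + 9384\right) = -4 - 7213 = -7217$)
$\frac{39678}{-21332} - c = \frac{39678}{-21332} - -7217 = 39678 \left(- \frac{1}{21332}\right) + 7217 = - \frac{19839}{10666} + 7217 = \frac{76956683}{10666}$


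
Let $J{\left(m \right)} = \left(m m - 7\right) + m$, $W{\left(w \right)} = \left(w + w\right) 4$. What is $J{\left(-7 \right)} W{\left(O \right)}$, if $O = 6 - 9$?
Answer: $-840$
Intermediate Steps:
$O = -3$
$W{\left(w \right)} = 8 w$ ($W{\left(w \right)} = 2 w 4 = 8 w$)
$J{\left(m \right)} = -7 + m + m^{2}$ ($J{\left(m \right)} = \left(m^{2} - 7\right) + m = \left(-7 + m^{2}\right) + m = -7 + m + m^{2}$)
$J{\left(-7 \right)} W{\left(O \right)} = \left(-7 - 7 + \left(-7\right)^{2}\right) 8 \left(-3\right) = \left(-7 - 7 + 49\right) \left(-24\right) = 35 \left(-24\right) = -840$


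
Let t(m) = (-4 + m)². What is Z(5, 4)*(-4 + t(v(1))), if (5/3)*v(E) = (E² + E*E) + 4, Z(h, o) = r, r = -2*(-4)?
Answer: -768/25 ≈ -30.720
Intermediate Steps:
r = 8
Z(h, o) = 8
v(E) = 12/5 + 6*E²/5 (v(E) = 3*((E² + E*E) + 4)/5 = 3*((E² + E²) + 4)/5 = 3*(2*E² + 4)/5 = 3*(4 + 2*E²)/5 = 12/5 + 6*E²/5)
Z(5, 4)*(-4 + t(v(1))) = 8*(-4 + (-4 + (12/5 + (6/5)*1²))²) = 8*(-4 + (-4 + (12/5 + (6/5)*1))²) = 8*(-4 + (-4 + (12/5 + 6/5))²) = 8*(-4 + (-4 + 18/5)²) = 8*(-4 + (-⅖)²) = 8*(-4 + 4/25) = 8*(-96/25) = -768/25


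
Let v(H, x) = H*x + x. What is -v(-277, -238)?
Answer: -65688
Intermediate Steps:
v(H, x) = x + H*x
-v(-277, -238) = -(-238)*(1 - 277) = -(-238)*(-276) = -1*65688 = -65688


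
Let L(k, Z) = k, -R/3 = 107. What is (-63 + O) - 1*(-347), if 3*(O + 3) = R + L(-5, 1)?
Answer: 517/3 ≈ 172.33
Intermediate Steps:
R = -321 (R = -3*107 = -321)
O = -335/3 (O = -3 + (-321 - 5)/3 = -3 + (⅓)*(-326) = -3 - 326/3 = -335/3 ≈ -111.67)
(-63 + O) - 1*(-347) = (-63 - 335/3) - 1*(-347) = -524/3 + 347 = 517/3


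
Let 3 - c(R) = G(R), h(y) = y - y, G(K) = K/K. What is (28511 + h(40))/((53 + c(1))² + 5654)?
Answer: 28511/8679 ≈ 3.2851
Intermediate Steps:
G(K) = 1
h(y) = 0
c(R) = 2 (c(R) = 3 - 1*1 = 3 - 1 = 2)
(28511 + h(40))/((53 + c(1))² + 5654) = (28511 + 0)/((53 + 2)² + 5654) = 28511/(55² + 5654) = 28511/(3025 + 5654) = 28511/8679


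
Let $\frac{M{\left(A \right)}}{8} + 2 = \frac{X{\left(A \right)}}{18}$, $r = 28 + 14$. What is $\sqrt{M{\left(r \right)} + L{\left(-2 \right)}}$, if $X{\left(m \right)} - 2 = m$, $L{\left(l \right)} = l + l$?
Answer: $\frac{2 i}{3} \approx 0.66667 i$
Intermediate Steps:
$L{\left(l \right)} = 2 l$
$X{\left(m \right)} = 2 + m$
$r = 42$
$M{\left(A \right)} = - \frac{136}{9} + \frac{4 A}{9}$ ($M{\left(A \right)} = -16 + 8 \frac{2 + A}{18} = -16 + 8 \left(2 + A\right) \frac{1}{18} = -16 + 8 \left(\frac{1}{9} + \frac{A}{18}\right) = -16 + \left(\frac{8}{9} + \frac{4 A}{9}\right) = - \frac{136}{9} + \frac{4 A}{9}$)
$\sqrt{M{\left(r \right)} + L{\left(-2 \right)}} = \sqrt{\left(- \frac{136}{9} + \frac{4}{9} \cdot 42\right) + 2 \left(-2\right)} = \sqrt{\left(- \frac{136}{9} + \frac{56}{3}\right) - 4} = \sqrt{\frac{32}{9} - 4} = \sqrt{- \frac{4}{9}} = \frac{2 i}{3}$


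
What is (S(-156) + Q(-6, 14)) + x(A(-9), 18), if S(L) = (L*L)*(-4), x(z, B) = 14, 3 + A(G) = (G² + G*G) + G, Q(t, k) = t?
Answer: -97336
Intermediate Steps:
A(G) = -3 + G + 2*G² (A(G) = -3 + ((G² + G*G) + G) = -3 + ((G² + G²) + G) = -3 + (2*G² + G) = -3 + (G + 2*G²) = -3 + G + 2*G²)
S(L) = -4*L² (S(L) = L²*(-4) = -4*L²)
(S(-156) + Q(-6, 14)) + x(A(-9), 18) = (-4*(-156)² - 6) + 14 = (-4*24336 - 6) + 14 = (-97344 - 6) + 14 = -97350 + 14 = -97336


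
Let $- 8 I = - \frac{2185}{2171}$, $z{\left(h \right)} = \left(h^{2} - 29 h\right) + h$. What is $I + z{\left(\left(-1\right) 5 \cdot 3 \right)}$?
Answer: $\frac{11204545}{17368} \approx 645.13$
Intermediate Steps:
$z{\left(h \right)} = h^{2} - 28 h$
$I = \frac{2185}{17368}$ ($I = - \frac{\left(-2185\right) \frac{1}{2171}}{8} = \left(- \frac{1}{8}\right) \left(- \frac{2185}{2171}\right) = \frac{2185}{17368} \approx 0.12581$)
$I + z{\left(\left(-1\right) 5 \cdot 3 \right)} = \frac{2185}{17368} + \left(-1\right) 5 \cdot 3 \left(-28 + \left(-1\right) 5 \cdot 3\right) = \frac{2185}{17368} + \left(-5\right) 3 \left(-28 - 15\right) = \frac{2185}{17368} - 15 \left(-28 - 15\right) = \frac{2185}{17368} - -645 = \frac{2185}{17368} + 645 = \frac{11204545}{17368}$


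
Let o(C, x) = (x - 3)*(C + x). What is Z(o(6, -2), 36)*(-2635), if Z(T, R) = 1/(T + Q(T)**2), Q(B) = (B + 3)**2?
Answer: -2635/83501 ≈ -0.031556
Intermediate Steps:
Q(B) = (3 + B)**2
o(C, x) = (-3 + x)*(C + x)
Z(T, R) = 1/(T + (3 + T)**4) (Z(T, R) = 1/(T + ((3 + T)**2)**2) = 1/(T + (3 + T)**4))
Z(o(6, -2), 36)*(-2635) = -2635/(((-2)**2 - 3*6 - 3*(-2) + 6*(-2)) + (3 + ((-2)**2 - 3*6 - 3*(-2) + 6*(-2)))**4) = -2635/((4 - 18 + 6 - 12) + (3 + (4 - 18 + 6 - 12))**4) = -2635/(-20 + (3 - 20)**4) = -2635/(-20 + (-17)**4) = -2635/(-20 + 83521) = -2635/83501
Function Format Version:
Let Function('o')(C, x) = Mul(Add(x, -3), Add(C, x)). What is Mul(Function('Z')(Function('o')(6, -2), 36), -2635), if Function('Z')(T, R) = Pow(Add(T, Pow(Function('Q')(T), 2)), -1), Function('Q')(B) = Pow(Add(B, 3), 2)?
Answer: Rational(-2635, 83501) ≈ -0.031556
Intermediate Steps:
Function('Q')(B) = Pow(Add(3, B), 2)
Function('o')(C, x) = Mul(Add(-3, x), Add(C, x))
Function('Z')(T, R) = Pow(Add(T, Pow(Add(3, T), 4)), -1) (Function('Z')(T, R) = Pow(Add(T, Pow(Pow(Add(3, T), 2), 2)), -1) = Pow(Add(T, Pow(Add(3, T), 4)), -1))
Mul(Function('Z')(Function('o')(6, -2), 36), -2635) = Mul(Pow(Add(Add(Pow(-2, 2), Mul(-3, 6), Mul(-3, -2), Mul(6, -2)), Pow(Add(3, Add(Pow(-2, 2), Mul(-3, 6), Mul(-3, -2), Mul(6, -2))), 4)), -1), -2635) = Mul(Pow(Add(Add(4, -18, 6, -12), Pow(Add(3, Add(4, -18, 6, -12)), 4)), -1), -2635) = Mul(Pow(Add(-20, Pow(Add(3, -20), 4)), -1), -2635) = Mul(Pow(Add(-20, Pow(-17, 4)), -1), -2635) = Mul(Pow(Add(-20, 83521), -1), -2635) = Mul(Pow(83501, -1), -2635) = Mul(Rational(1, 83501), -2635) = Rational(-2635, 83501)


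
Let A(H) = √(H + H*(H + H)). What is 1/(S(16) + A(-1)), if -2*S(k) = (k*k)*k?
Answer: -1/2047 ≈ -0.00048852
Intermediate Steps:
A(H) = √(H + 2*H²) (A(H) = √(H + H*(2*H)) = √(H + 2*H²))
S(k) = -k³/2 (S(k) = -k*k*k/2 = -k²*k/2 = -k³/2)
1/(S(16) + A(-1)) = 1/(-½*16³ + √(-(1 + 2*(-1)))) = 1/(-½*4096 + √(-(1 - 2))) = 1/(-2048 + √(-1*(-1))) = 1/(-2048 + √1) = 1/(-2048 + 1) = 1/(-2047) = -1/2047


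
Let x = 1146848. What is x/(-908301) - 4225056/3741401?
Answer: -8128440843904/3398318269701 ≈ -2.3919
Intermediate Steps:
x/(-908301) - 4225056/3741401 = 1146848/(-908301) - 4225056/3741401 = 1146848*(-1/908301) - 4225056*1/3741401 = -1146848/908301 - 4225056/3741401 = -8128440843904/3398318269701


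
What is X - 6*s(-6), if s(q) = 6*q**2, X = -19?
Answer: -1315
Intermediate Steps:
X - 6*s(-6) = -19 - 36*(-6)**2 = -19 - 36*36 = -19 - 6*216 = -19 - 1296 = -1315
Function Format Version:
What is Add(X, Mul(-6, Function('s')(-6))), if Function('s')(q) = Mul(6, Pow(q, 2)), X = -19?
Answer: -1315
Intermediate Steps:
Add(X, Mul(-6, Function('s')(-6))) = Add(-19, Mul(-6, Mul(6, Pow(-6, 2)))) = Add(-19, Mul(-6, Mul(6, 36))) = Add(-19, Mul(-6, 216)) = Add(-19, -1296) = -1315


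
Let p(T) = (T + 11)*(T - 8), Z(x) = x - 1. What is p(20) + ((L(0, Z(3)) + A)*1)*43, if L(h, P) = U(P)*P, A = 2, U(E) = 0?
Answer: 458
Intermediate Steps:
Z(x) = -1 + x
L(h, P) = 0 (L(h, P) = 0*P = 0)
p(T) = (-8 + T)*(11 + T) (p(T) = (11 + T)*(-8 + T) = (-8 + T)*(11 + T))
p(20) + ((L(0, Z(3)) + A)*1)*43 = (-88 + 20² + 3*20) + ((0 + 2)*1)*43 = (-88 + 400 + 60) + (2*1)*43 = 372 + 2*43 = 372 + 86 = 458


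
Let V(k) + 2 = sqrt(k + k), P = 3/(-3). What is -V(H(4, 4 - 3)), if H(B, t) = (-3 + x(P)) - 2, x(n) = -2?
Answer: 2 - I*sqrt(14) ≈ 2.0 - 3.7417*I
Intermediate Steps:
P = -1 (P = 3*(-1/3) = -1)
H(B, t) = -7 (H(B, t) = (-3 - 2) - 2 = -5 - 2 = -7)
V(k) = -2 + sqrt(2)*sqrt(k) (V(k) = -2 + sqrt(k + k) = -2 + sqrt(2*k) = -2 + sqrt(2)*sqrt(k))
-V(H(4, 4 - 3)) = -(-2 + sqrt(2)*sqrt(-7)) = -(-2 + sqrt(2)*(I*sqrt(7))) = -(-2 + I*sqrt(14)) = 2 - I*sqrt(14)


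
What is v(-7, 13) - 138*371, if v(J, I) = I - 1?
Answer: -51186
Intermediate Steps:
v(J, I) = -1 + I
v(-7, 13) - 138*371 = (-1 + 13) - 138*371 = 12 - 51198 = -51186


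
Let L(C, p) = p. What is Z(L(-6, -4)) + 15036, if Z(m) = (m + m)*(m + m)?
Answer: 15100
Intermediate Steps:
Z(m) = 4*m**2 (Z(m) = (2*m)*(2*m) = 4*m**2)
Z(L(-6, -4)) + 15036 = 4*(-4)**2 + 15036 = 4*16 + 15036 = 64 + 15036 = 15100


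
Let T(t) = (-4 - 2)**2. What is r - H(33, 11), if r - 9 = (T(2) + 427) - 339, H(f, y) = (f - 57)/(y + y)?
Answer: 1475/11 ≈ 134.09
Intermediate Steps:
H(f, y) = (-57 + f)/(2*y) (H(f, y) = (-57 + f)/((2*y)) = (-57 + f)*(1/(2*y)) = (-57 + f)/(2*y))
T(t) = 36 (T(t) = (-6)**2 = 36)
r = 133 (r = 9 + ((36 + 427) - 339) = 9 + (463 - 339) = 9 + 124 = 133)
r - H(33, 11) = 133 - (-57 + 33)/(2*11) = 133 - (-24)/(2*11) = 133 - 1*(-12/11) = 133 + 12/11 = 1475/11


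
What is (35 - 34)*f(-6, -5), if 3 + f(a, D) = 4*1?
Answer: 1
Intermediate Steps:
f(a, D) = 1 (f(a, D) = -3 + 4*1 = -3 + 4 = 1)
(35 - 34)*f(-6, -5) = (35 - 34)*1 = 1*1 = 1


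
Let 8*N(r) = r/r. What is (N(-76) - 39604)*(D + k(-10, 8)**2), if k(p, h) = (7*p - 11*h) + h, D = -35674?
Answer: 2086965797/4 ≈ 5.2174e+8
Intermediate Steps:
N(r) = 1/8 (N(r) = (r/r)/8 = (1/8)*1 = 1/8)
k(p, h) = -10*h + 7*p (k(p, h) = (-11*h + 7*p) + h = -10*h + 7*p)
(N(-76) - 39604)*(D + k(-10, 8)**2) = (1/8 - 39604)*(-35674 + (-10*8 + 7*(-10))**2) = -316831*(-35674 + (-80 - 70)**2)/8 = -316831*(-35674 + (-150)**2)/8 = -316831*(-35674 + 22500)/8 = -316831/8*(-13174) = 2086965797/4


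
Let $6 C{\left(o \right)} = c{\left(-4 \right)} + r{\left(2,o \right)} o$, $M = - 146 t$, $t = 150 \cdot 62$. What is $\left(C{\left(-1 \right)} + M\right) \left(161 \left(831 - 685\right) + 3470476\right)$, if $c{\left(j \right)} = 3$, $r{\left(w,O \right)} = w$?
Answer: $- \frac{14232384531809}{3} \approx -4.7441 \cdot 10^{12}$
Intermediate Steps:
$t = 9300$
$M = -1357800$ ($M = \left(-146\right) 9300 = -1357800$)
$C{\left(o \right)} = \frac{1}{2} + \frac{o}{3}$ ($C{\left(o \right)} = \frac{3 + 2 o}{6} = \frac{1}{2} + \frac{o}{3}$)
$\left(C{\left(-1 \right)} + M\right) \left(161 \left(831 - 685\right) + 3470476\right) = \left(\left(\frac{1}{2} + \frac{1}{3} \left(-1\right)\right) - 1357800\right) \left(161 \left(831 - 685\right) + 3470476\right) = \left(\left(\frac{1}{2} - \frac{1}{3}\right) - 1357800\right) \left(161 \cdot 146 + 3470476\right) = \left(\frac{1}{6} - 1357800\right) \left(23506 + 3470476\right) = \left(- \frac{8146799}{6}\right) 3493982 = - \frac{14232384531809}{3}$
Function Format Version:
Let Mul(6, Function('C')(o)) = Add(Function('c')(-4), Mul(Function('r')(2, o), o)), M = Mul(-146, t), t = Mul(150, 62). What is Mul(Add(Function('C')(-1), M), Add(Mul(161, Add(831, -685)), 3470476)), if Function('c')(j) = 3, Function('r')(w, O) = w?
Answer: Rational(-14232384531809, 3) ≈ -4.7441e+12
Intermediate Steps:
t = 9300
M = -1357800 (M = Mul(-146, 9300) = -1357800)
Function('C')(o) = Add(Rational(1, 2), Mul(Rational(1, 3), o)) (Function('C')(o) = Mul(Rational(1, 6), Add(3, Mul(2, o))) = Add(Rational(1, 2), Mul(Rational(1, 3), o)))
Mul(Add(Function('C')(-1), M), Add(Mul(161, Add(831, -685)), 3470476)) = Mul(Add(Add(Rational(1, 2), Mul(Rational(1, 3), -1)), -1357800), Add(Mul(161, Add(831, -685)), 3470476)) = Mul(Add(Add(Rational(1, 2), Rational(-1, 3)), -1357800), Add(Mul(161, 146), 3470476)) = Mul(Add(Rational(1, 6), -1357800), Add(23506, 3470476)) = Mul(Rational(-8146799, 6), 3493982) = Rational(-14232384531809, 3)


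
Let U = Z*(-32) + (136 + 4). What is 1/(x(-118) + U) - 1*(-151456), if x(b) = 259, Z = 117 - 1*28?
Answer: 370915743/2449 ≈ 1.5146e+5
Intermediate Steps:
Z = 89 (Z = 117 - 28 = 89)
U = -2708 (U = 89*(-32) + (136 + 4) = -2848 + 140 = -2708)
1/(x(-118) + U) - 1*(-151456) = 1/(259 - 2708) - 1*(-151456) = 1/(-2449) + 151456 = -1/2449 + 151456 = 370915743/2449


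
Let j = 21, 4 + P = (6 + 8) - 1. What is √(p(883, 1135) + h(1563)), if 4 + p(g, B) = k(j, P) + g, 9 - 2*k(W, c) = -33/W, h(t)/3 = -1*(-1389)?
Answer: √247513/7 ≈ 71.072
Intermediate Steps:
h(t) = 4167 (h(t) = 3*(-1*(-1389)) = 3*1389 = 4167)
P = 9 (P = -4 + ((6 + 8) - 1) = -4 + (14 - 1) = -4 + 13 = 9)
k(W, c) = 9/2 + 33/(2*W) (k(W, c) = 9/2 - (-33)/(2*W) = 9/2 + 33/(2*W))
p(g, B) = 9/7 + g (p(g, B) = -4 + ((3/2)*(11 + 3*21)/21 + g) = -4 + ((3/2)*(1/21)*(11 + 63) + g) = -4 + ((3/2)*(1/21)*74 + g) = -4 + (37/7 + g) = 9/7 + g)
√(p(883, 1135) + h(1563)) = √((9/7 + 883) + 4167) = √(6190/7 + 4167) = √(35359/7) = √247513/7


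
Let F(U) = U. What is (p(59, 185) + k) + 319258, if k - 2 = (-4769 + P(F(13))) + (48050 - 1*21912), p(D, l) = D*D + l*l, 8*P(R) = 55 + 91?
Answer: 1513413/4 ≈ 3.7835e+5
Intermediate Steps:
P(R) = 73/4 (P(R) = (55 + 91)/8 = (1/8)*146 = 73/4)
p(D, l) = D**2 + l**2
k = 85557/4 (k = 2 + ((-4769 + 73/4) + (48050 - 1*21912)) = 2 + (-19003/4 + (48050 - 21912)) = 2 + (-19003/4 + 26138) = 2 + 85549/4 = 85557/4 ≈ 21389.)
(p(59, 185) + k) + 319258 = ((59**2 + 185**2) + 85557/4) + 319258 = ((3481 + 34225) + 85557/4) + 319258 = (37706 + 85557/4) + 319258 = 236381/4 + 319258 = 1513413/4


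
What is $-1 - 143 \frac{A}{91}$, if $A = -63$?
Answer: $98$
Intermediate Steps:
$-1 - 143 \frac{A}{91} = -1 - 143 \left(- \frac{63}{91}\right) = -1 - 143 \left(\left(-63\right) \frac{1}{91}\right) = -1 - -99 = -1 + 99 = 98$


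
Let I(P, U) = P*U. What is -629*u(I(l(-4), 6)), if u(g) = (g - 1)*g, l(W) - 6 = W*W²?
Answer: -76393308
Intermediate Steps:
l(W) = 6 + W³ (l(W) = 6 + W*W² = 6 + W³)
u(g) = g*(-1 + g) (u(g) = (-1 + g)*g = g*(-1 + g))
-629*u(I(l(-4), 6)) = -629*(6 + (-4)³)*6*(-1 + (6 + (-4)³)*6) = -629*(6 - 64)*6*(-1 + (6 - 64)*6) = -629*(-58*6)*(-1 - 58*6) = -(-218892)*(-1 - 348) = -(-218892)*(-349) = -629*121452 = -76393308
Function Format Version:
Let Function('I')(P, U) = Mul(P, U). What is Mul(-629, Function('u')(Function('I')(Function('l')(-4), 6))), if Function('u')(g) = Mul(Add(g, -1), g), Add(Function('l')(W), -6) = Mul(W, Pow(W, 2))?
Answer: -76393308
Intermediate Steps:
Function('l')(W) = Add(6, Pow(W, 3)) (Function('l')(W) = Add(6, Mul(W, Pow(W, 2))) = Add(6, Pow(W, 3)))
Function('u')(g) = Mul(g, Add(-1, g)) (Function('u')(g) = Mul(Add(-1, g), g) = Mul(g, Add(-1, g)))
Mul(-629, Function('u')(Function('I')(Function('l')(-4), 6))) = Mul(-629, Mul(Mul(Add(6, Pow(-4, 3)), 6), Add(-1, Mul(Add(6, Pow(-4, 3)), 6)))) = Mul(-629, Mul(Mul(Add(6, -64), 6), Add(-1, Mul(Add(6, -64), 6)))) = Mul(-629, Mul(Mul(-58, 6), Add(-1, Mul(-58, 6)))) = Mul(-629, Mul(-348, Add(-1, -348))) = Mul(-629, Mul(-348, -349)) = Mul(-629, 121452) = -76393308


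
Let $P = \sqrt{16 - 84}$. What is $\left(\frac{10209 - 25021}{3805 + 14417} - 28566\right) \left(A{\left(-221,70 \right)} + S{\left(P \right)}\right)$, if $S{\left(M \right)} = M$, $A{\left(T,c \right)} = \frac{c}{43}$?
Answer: $- \frac{18219056240}{391773} - \frac{520544464 i \sqrt{17}}{9111} \approx -46504.0 - 2.3557 \cdot 10^{5} i$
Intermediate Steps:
$P = 2 i \sqrt{17}$ ($P = \sqrt{-68} = 2 i \sqrt{17} \approx 8.2462 i$)
$A{\left(T,c \right)} = \frac{c}{43}$ ($A{\left(T,c \right)} = c \frac{1}{43} = \frac{c}{43}$)
$\left(\frac{10209 - 25021}{3805 + 14417} - 28566\right) \left(A{\left(-221,70 \right)} + S{\left(P \right)}\right) = \left(\frac{10209 - 25021}{3805 + 14417} - 28566\right) \left(\frac{1}{43} \cdot 70 + 2 i \sqrt{17}\right) = \left(- \frac{14812}{18222} - 28566\right) \left(\frac{70}{43} + 2 i \sqrt{17}\right) = \left(\left(-14812\right) \frac{1}{18222} - 28566\right) \left(\frac{70}{43} + 2 i \sqrt{17}\right) = \left(- \frac{7406}{9111} - 28566\right) \left(\frac{70}{43} + 2 i \sqrt{17}\right) = - \frac{260272232 \left(\frac{70}{43} + 2 i \sqrt{17}\right)}{9111} = - \frac{18219056240}{391773} - \frac{520544464 i \sqrt{17}}{9111}$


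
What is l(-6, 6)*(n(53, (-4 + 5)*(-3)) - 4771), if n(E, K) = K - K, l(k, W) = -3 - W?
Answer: 42939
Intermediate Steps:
n(E, K) = 0
l(-6, 6)*(n(53, (-4 + 5)*(-3)) - 4771) = (-3 - 1*6)*(0 - 4771) = (-3 - 6)*(-4771) = -9*(-4771) = 42939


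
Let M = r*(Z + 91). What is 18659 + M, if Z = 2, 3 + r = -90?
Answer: 10010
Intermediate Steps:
r = -93 (r = -3 - 90 = -93)
M = -8649 (M = -93*(2 + 91) = -93*93 = -8649)
18659 + M = 18659 - 8649 = 10010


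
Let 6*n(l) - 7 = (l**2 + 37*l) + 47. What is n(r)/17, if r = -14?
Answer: -134/51 ≈ -2.6274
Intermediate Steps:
n(l) = 9 + l**2/6 + 37*l/6 (n(l) = 7/6 + ((l**2 + 37*l) + 47)/6 = 7/6 + (47 + l**2 + 37*l)/6 = 7/6 + (47/6 + l**2/6 + 37*l/6) = 9 + l**2/6 + 37*l/6)
n(r)/17 = (9 + (1/6)*(-14)**2 + (37/6)*(-14))/17 = (9 + (1/6)*196 - 259/3)*(1/17) = (9 + 98/3 - 259/3)*(1/17) = -134/3*1/17 = -134/51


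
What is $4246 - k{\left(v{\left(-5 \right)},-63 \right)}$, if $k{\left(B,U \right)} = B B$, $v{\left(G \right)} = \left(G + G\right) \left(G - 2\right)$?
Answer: $-654$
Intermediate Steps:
$v{\left(G \right)} = 2 G \left(-2 + G\right)$
$k{\left(B,U \right)} = B^{2}$
$4246 - k{\left(v{\left(-5 \right)},-63 \right)} = 4246 - \left(2 \left(-5\right) \left(-2 - 5\right)\right)^{2} = 4246 - \left(2 \left(-5\right) \left(-7\right)\right)^{2} = 4246 - 70^{2} = 4246 - 4900 = -654$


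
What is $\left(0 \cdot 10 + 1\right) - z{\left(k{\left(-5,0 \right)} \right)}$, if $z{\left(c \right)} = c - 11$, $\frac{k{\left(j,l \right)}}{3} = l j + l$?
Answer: $12$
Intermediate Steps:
$k{\left(j,l \right)} = 3 l + 3 j l$ ($k{\left(j,l \right)} = 3 \left(l j + l\right) = 3 \left(j l + l\right) = 3 \left(l + j l\right) = 3 l + 3 j l$)
$z{\left(c \right)} = -11 + c$
$\left(0 \cdot 10 + 1\right) - z{\left(k{\left(-5,0 \right)} \right)} = \left(0 \cdot 10 + 1\right) - \left(-11 + 3 \cdot 0 \left(1 - 5\right)\right) = \left(0 + 1\right) - \left(-11 + 3 \cdot 0 \left(-4\right)\right) = 1 - \left(-11 + 0\right) = 1 - -11 = 1 + 11 = 12$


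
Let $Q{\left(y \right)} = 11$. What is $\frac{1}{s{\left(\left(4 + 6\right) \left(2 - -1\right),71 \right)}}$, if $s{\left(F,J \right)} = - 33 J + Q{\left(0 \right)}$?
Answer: $- \frac{1}{2332} \approx -0.00042882$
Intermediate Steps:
$s{\left(F,J \right)} = 11 - 33 J$ ($s{\left(F,J \right)} = - 33 J + 11 = 11 - 33 J$)
$\frac{1}{s{\left(\left(4 + 6\right) \left(2 - -1\right),71 \right)}} = \frac{1}{11 - 2343} = \frac{1}{-2332} = - \frac{1}{2332}$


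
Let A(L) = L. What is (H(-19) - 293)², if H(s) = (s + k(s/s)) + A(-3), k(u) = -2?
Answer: 100489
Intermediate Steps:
H(s) = -5 + s (H(s) = (s - 2) - 3 = (-2 + s) - 3 = -5 + s)
(H(-19) - 293)² = ((-5 - 19) - 293)² = (-24 - 293)² = (-317)² = 100489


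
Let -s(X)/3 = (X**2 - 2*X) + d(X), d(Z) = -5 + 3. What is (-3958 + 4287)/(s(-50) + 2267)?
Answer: -329/5527 ≈ -0.059526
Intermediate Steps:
d(Z) = -2
s(X) = 6 - 3*X**2 + 6*X (s(X) = -3*((X**2 - 2*X) - 2) = -3*(-2 + X**2 - 2*X) = 6 - 3*X**2 + 6*X)
(-3958 + 4287)/(s(-50) + 2267) = (-3958 + 4287)/((6 - 3*(-50)**2 + 6*(-50)) + 2267) = 329/((6 - 3*2500 - 300) + 2267) = 329/((6 - 7500 - 300) + 2267) = 329/(-7794 + 2267) = 329/(-5527) = 329*(-1/5527) = -329/5527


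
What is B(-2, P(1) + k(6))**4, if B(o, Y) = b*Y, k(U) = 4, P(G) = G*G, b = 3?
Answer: 50625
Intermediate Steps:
P(G) = G**2
B(o, Y) = 3*Y
B(-2, P(1) + k(6))**4 = (3*(1**2 + 4))**4 = (3*(1 + 4))**4 = (3*5)**4 = 15**4 = 50625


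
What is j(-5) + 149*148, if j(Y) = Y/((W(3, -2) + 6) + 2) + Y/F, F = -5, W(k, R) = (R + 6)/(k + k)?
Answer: 573363/26 ≈ 22052.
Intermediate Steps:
W(k, R) = (6 + R)/(2*k) (W(k, R) = (6 + R)/((2*k)) = (6 + R)*(1/(2*k)) = (6 + R)/(2*k))
j(Y) = -11*Y/130 (j(Y) = Y/(((½)*(6 - 2)/3 + 6) + 2) + Y/(-5) = Y/(((½)*(⅓)*4 + 6) + 2) + Y*(-⅕) = Y/((⅔ + 6) + 2) - Y/5 = Y/(20/3 + 2) - Y/5 = Y/(26/3) - Y/5 = Y*(3/26) - Y/5 = 3*Y/26 - Y/5 = -11*Y/130)
j(-5) + 149*148 = -11/130*(-5) + 149*148 = 11/26 + 22052 = 573363/26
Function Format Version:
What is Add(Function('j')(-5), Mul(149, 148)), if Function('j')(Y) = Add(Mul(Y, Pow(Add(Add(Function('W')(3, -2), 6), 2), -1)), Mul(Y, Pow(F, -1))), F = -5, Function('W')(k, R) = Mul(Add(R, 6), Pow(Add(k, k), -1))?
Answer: Rational(573363, 26) ≈ 22052.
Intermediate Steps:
Function('W')(k, R) = Mul(Rational(1, 2), Pow(k, -1), Add(6, R)) (Function('W')(k, R) = Mul(Add(6, R), Pow(Mul(2, k), -1)) = Mul(Add(6, R), Mul(Rational(1, 2), Pow(k, -1))) = Mul(Rational(1, 2), Pow(k, -1), Add(6, R)))
Function('j')(Y) = Mul(Rational(-11, 130), Y) (Function('j')(Y) = Add(Mul(Y, Pow(Add(Add(Mul(Rational(1, 2), Pow(3, -1), Add(6, -2)), 6), 2), -1)), Mul(Y, Pow(-5, -1))) = Add(Mul(Y, Pow(Add(Add(Mul(Rational(1, 2), Rational(1, 3), 4), 6), 2), -1)), Mul(Y, Rational(-1, 5))) = Add(Mul(Y, Pow(Add(Add(Rational(2, 3), 6), 2), -1)), Mul(Rational(-1, 5), Y)) = Add(Mul(Y, Pow(Add(Rational(20, 3), 2), -1)), Mul(Rational(-1, 5), Y)) = Add(Mul(Y, Pow(Rational(26, 3), -1)), Mul(Rational(-1, 5), Y)) = Add(Mul(Y, Rational(3, 26)), Mul(Rational(-1, 5), Y)) = Add(Mul(Rational(3, 26), Y), Mul(Rational(-1, 5), Y)) = Mul(Rational(-11, 130), Y))
Add(Function('j')(-5), Mul(149, 148)) = Add(Mul(Rational(-11, 130), -5), Mul(149, 148)) = Add(Rational(11, 26), 22052) = Rational(573363, 26)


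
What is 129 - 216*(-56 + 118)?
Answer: -13263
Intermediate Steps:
129 - 216*(-56 + 118) = 129 - 216*62 = 129 - 13392 = -13263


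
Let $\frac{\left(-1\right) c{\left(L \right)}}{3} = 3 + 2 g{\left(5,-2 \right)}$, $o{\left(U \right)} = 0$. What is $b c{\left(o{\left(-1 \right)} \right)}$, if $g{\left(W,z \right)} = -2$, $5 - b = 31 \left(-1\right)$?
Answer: $108$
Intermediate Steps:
$b = 36$ ($b = 5 - 31 \left(-1\right) = 5 - -31 = 5 + 31 = 36$)
$c{\left(L \right)} = 3$ ($c{\left(L \right)} = - 3 \left(3 + 2 \left(-2\right)\right) = - 3 \left(3 - 4\right) = \left(-3\right) \left(-1\right) = 3$)
$b c{\left(o{\left(-1 \right)} \right)} = 36 \cdot 3 = 108$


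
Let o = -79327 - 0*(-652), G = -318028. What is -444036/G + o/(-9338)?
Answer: 319289297/32279842 ≈ 9.8913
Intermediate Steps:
o = -79327 (o = -79327 - 1*0 = -79327 + 0 = -79327)
-444036/G + o/(-9338) = -444036/(-318028) - 79327/(-9338) = -444036*(-1/318028) - 79327*(-1/9338) = 111009/79507 + 3449/406 = 319289297/32279842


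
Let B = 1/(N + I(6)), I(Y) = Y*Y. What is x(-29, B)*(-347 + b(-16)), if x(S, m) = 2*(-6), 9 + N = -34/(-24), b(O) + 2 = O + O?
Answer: 4572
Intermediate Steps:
b(O) = -2 + 2*O (b(O) = -2 + (O + O) = -2 + 2*O)
I(Y) = Y²
N = -91/12 (N = -9 - 34/(-24) = -9 - 34*(-1/24) = -9 + 17/12 = -91/12 ≈ -7.5833)
B = 12/341 (B = 1/(-91/12 + 6²) = 1/(-91/12 + 36) = 1/(341/12) = 12/341 ≈ 0.035191)
x(S, m) = -12
x(-29, B)*(-347 + b(-16)) = -12*(-347 + (-2 + 2*(-16))) = -12*(-347 + (-2 - 32)) = -12*(-347 - 34) = -12*(-381) = 4572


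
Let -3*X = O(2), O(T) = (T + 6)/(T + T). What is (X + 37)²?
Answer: 11881/9 ≈ 1320.1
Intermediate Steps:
O(T) = (6 + T)/(2*T) (O(T) = (6 + T)/((2*T)) = (6 + T)*(1/(2*T)) = (6 + T)/(2*T))
X = -⅔ (X = -(6 + 2)/(6*2) = -8/(6*2) = -⅓*2 = -⅔ ≈ -0.66667)
(X + 37)² = (-⅔ + 37)² = (109/3)² = 11881/9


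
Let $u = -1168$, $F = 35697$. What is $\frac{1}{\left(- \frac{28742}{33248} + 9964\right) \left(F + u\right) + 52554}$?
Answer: $\frac{16624}{5719814037981} \approx 2.9064 \cdot 10^{-9}$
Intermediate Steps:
$\frac{1}{\left(- \frac{28742}{33248} + 9964\right) \left(F + u\right) + 52554} = \frac{1}{\left(- \frac{28742}{33248} + 9964\right) \left(35697 - 1168\right) + 52554} = \frac{1}{\left(\left(-28742\right) \frac{1}{33248} + 9964\right) 34529 + 52554} = \frac{1}{\left(- \frac{14371}{16624} + 9964\right) 34529 + 52554} = \frac{1}{\frac{165627165}{16624} \cdot 34529 + 52554} = \frac{1}{\frac{5718940380285}{16624} + 52554} = \frac{1}{\frac{5719814037981}{16624}} = \frac{16624}{5719814037981}$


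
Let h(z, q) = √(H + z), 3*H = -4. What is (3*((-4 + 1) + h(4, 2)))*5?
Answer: -45 + 10*√6 ≈ -20.505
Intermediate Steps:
H = -4/3 (H = (⅓)*(-4) = -4/3 ≈ -1.3333)
h(z, q) = √(-4/3 + z)
(3*((-4 + 1) + h(4, 2)))*5 = (3*((-4 + 1) + √(-12 + 9*4)/3))*5 = (3*(-3 + √(-12 + 36)/3))*5 = (3*(-3 + √24/3))*5 = (3*(-3 + (2*√6)/3))*5 = (3*(-3 + 2*√6/3))*5 = (-9 + 2*√6)*5 = -45 + 10*√6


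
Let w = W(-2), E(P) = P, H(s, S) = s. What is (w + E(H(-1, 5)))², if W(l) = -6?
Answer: 49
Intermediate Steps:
w = -6
(w + E(H(-1, 5)))² = (-6 - 1)² = (-7)² = 49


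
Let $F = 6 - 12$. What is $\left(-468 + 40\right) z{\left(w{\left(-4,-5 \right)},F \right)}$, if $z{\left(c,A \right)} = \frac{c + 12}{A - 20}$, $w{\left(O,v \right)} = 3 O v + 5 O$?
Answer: $856$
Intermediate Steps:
$F = -6$ ($F = 6 - 12 = -6$)
$w{\left(O,v \right)} = 5 O + 3 O v$ ($w{\left(O,v \right)} = 3 O v + 5 O = 5 O + 3 O v$)
$z{\left(c,A \right)} = \frac{12 + c}{-20 + A}$
$\left(-468 + 40\right) z{\left(w{\left(-4,-5 \right)},F \right)} = \left(-468 + 40\right) \frac{12 - 4 \left(5 + 3 \left(-5\right)\right)}{-20 - 6} = - 428 \frac{12 - 4 \left(5 - 15\right)}{-26} = - 428 \left(- \frac{12 - -40}{26}\right) = - 428 \left(- \frac{12 + 40}{26}\right) = - 428 \left(\left(- \frac{1}{26}\right) 52\right) = \left(-428\right) \left(-2\right) = 856$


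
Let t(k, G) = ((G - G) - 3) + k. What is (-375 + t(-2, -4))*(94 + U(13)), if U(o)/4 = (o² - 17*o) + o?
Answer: 23560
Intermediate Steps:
t(k, G) = -3 + k (t(k, G) = (0 - 3) + k = -3 + k)
U(o) = -64*o + 4*o² (U(o) = 4*((o² - 17*o) + o) = 4*(o² - 16*o) = -64*o + 4*o²)
(-375 + t(-2, -4))*(94 + U(13)) = (-375 + (-3 - 2))*(94 + 4*13*(-16 + 13)) = (-375 - 5)*(94 + 4*13*(-3)) = -380*(94 - 156) = -380*(-62) = 23560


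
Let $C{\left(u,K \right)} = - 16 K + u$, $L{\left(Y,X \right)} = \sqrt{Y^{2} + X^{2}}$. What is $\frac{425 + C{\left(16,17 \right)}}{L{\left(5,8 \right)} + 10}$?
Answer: $\frac{1690}{11} - \frac{169 \sqrt{89}}{11} \approx 8.6961$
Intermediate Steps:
$L{\left(Y,X \right)} = \sqrt{X^{2} + Y^{2}}$
$C{\left(u,K \right)} = u - 16 K$
$\frac{425 + C{\left(16,17 \right)}}{L{\left(5,8 \right)} + 10} = \frac{425 + \left(16 - 272\right)}{\sqrt{8^{2} + 5^{2}} + 10} = \frac{425 + \left(16 - 272\right)}{\sqrt{64 + 25} + 10} = \frac{425 - 256}{\sqrt{89} + 10} = \frac{169}{10 + \sqrt{89}}$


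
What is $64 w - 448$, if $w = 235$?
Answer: $14592$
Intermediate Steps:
$64 w - 448 = 64 \cdot 235 - 448 = 15040 - 448 = 14592$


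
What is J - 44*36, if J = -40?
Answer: -1624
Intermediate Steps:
J - 44*36 = -40 - 44*36 = -40 - 1584 = -1624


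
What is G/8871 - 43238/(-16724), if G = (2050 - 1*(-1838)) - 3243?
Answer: 65725213/24726434 ≈ 2.6581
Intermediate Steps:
G = 645 (G = (2050 + 1838) - 3243 = 3888 - 3243 = 645)
G/8871 - 43238/(-16724) = 645/8871 - 43238/(-16724) = 645*(1/8871) - 43238*(-1/16724) = 215/2957 + 21619/8362 = 65725213/24726434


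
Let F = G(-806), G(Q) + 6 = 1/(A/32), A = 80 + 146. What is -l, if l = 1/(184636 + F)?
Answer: -113/20863206 ≈ -5.4162e-6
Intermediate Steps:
A = 226
G(Q) = -662/113 (G(Q) = -6 + 1/(226/32) = -6 + 1/(226*(1/32)) = -6 + 1/(113/16) = -6 + 16/113 = -662/113)
F = -662/113 ≈ -5.8584
l = 113/20863206 (l = 1/(184636 - 662/113) = 1/(20863206/113) = 113/20863206 ≈ 5.4162e-6)
-l = -1*113/20863206 = -113/20863206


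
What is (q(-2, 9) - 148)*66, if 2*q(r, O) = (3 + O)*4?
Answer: -8184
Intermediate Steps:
q(r, O) = 6 + 2*O (q(r, O) = ((3 + O)*4)/2 = (12 + 4*O)/2 = 6 + 2*O)
(q(-2, 9) - 148)*66 = ((6 + 2*9) - 148)*66 = ((6 + 18) - 148)*66 = (24 - 148)*66 = -124*66 = -8184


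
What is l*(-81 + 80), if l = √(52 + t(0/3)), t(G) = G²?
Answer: -2*√13 ≈ -7.2111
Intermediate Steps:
l = 2*√13 (l = √(52 + (0/3)²) = √(52 + (0*(⅓))²) = √(52 + 0²) = √(52 + 0) = √52 = 2*√13 ≈ 7.2111)
l*(-81 + 80) = (2*√13)*(-81 + 80) = (2*√13)*(-1) = -2*√13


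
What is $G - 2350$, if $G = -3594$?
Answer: $-5944$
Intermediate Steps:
$G - 2350 = -3594 - 2350 = -5944$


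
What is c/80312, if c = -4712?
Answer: -589/10039 ≈ -0.058671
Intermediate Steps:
c/80312 = -4712/80312 = -4712*1/80312 = -589/10039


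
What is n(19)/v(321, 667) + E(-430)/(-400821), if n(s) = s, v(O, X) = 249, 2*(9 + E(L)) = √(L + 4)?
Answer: 2539280/33268143 - I*√426/801642 ≈ 0.076328 - 2.5747e-5*I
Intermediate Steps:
E(L) = -9 + √(4 + L)/2 (E(L) = -9 + √(L + 4)/2 = -9 + √(4 + L)/2)
n(19)/v(321, 667) + E(-430)/(-400821) = 19/249 + (-9 + √(4 - 430)/2)/(-400821) = 19*(1/249) + (-9 + √(-426)/2)*(-1/400821) = 19/249 + (-9 + (I*√426)/2)*(-1/400821) = 19/249 + (-9 + I*√426/2)*(-1/400821) = 19/249 + (3/133607 - I*√426/801642) = 2539280/33268143 - I*√426/801642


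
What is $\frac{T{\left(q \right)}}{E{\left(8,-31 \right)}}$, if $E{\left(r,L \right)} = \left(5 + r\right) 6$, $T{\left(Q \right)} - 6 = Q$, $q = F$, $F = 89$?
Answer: $\frac{95}{78} \approx 1.2179$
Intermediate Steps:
$q = 89$
$T{\left(Q \right)} = 6 + Q$
$E{\left(r,L \right)} = 30 + 6 r$
$\frac{T{\left(q \right)}}{E{\left(8,-31 \right)}} = \frac{6 + 89}{30 + 6 \cdot 8} = \frac{95}{30 + 48} = \frac{95}{78}$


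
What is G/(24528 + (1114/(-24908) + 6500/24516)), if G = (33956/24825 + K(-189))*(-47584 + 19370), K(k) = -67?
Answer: 1169628688360308852/15492893134314875 ≈ 75.495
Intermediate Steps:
G = 45969606266/24825 (G = (33956/24825 - 67)*(-47584 + 19370) = (33956*(1/24825) - 67)*(-28214) = (33956/24825 - 67)*(-28214) = -1629319/24825*(-28214) = 45969606266/24825 ≈ 1.8517e+6)
G/(24528 + (1114/(-24908) + 6500/24516)) = 45969606266/(24825*(24528 + (1114/(-24908) + 6500/24516))) = 45969606266/(24825*(24528 + (1114*(-1/24908) + 6500*(1/24516)))) = 45969606266/(24825*(24528 + (-557/12454 + 1625/6129))) = 45969606266/(24825*(24528 + 16823897/76330566)) = 45969606266/(24825*(1872252946745/76330566)) = (45969606266/24825)*(76330566/1872252946745) = 1169628688360308852/15492893134314875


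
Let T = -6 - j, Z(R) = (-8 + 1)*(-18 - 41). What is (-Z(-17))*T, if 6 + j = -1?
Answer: -413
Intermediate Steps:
j = -7 (j = -6 - 1 = -7)
Z(R) = 413 (Z(R) = -7*(-59) = 413)
T = 1 (T = -6 - 1*(-7) = -6 + 7 = 1)
(-Z(-17))*T = -1*413*1 = -413*1 = -413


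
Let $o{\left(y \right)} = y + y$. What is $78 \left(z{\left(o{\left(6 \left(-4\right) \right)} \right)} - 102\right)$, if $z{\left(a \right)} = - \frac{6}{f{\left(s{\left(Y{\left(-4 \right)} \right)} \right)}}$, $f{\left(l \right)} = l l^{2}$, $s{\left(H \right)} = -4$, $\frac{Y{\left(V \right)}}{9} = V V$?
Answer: $- \frac{127179}{16} \approx -7948.7$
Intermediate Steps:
$Y{\left(V \right)} = 9 V^{2}$ ($Y{\left(V \right)} = 9 V V = 9 V^{2}$)
$f{\left(l \right)} = l^{3}$
$o{\left(y \right)} = 2 y$
$z{\left(a \right)} = \frac{3}{32}$ ($z{\left(a \right)} = - \frac{6}{\left(-4\right)^{3}} = - \frac{6}{-64} = \left(-6\right) \left(- \frac{1}{64}\right) = \frac{3}{32}$)
$78 \left(z{\left(o{\left(6 \left(-4\right) \right)} \right)} - 102\right) = 78 \left(\frac{3}{32} - 102\right) = 78 \left(- \frac{3261}{32}\right) = - \frac{127179}{16}$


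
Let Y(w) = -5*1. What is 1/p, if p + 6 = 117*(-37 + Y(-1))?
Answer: -1/4920 ≈ -0.00020325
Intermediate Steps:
Y(w) = -5
p = -4920 (p = -6 + 117*(-37 - 5) = -6 + 117*(-42) = -6 - 4914 = -4920)
1/p = 1/(-4920) = -1/4920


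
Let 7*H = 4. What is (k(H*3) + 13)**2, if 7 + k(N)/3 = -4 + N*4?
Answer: 16/49 ≈ 0.32653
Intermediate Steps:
H = 4/7 (H = (1/7)*4 = 4/7 ≈ 0.57143)
k(N) = -33 + 12*N (k(N) = -21 + 3*(-4 + N*4) = -21 + 3*(-4 + 4*N) = -21 + (-12 + 12*N) = -33 + 12*N)
(k(H*3) + 13)**2 = ((-33 + 12*((4/7)*3)) + 13)**2 = ((-33 + 12*(12/7)) + 13)**2 = ((-33 + 144/7) + 13)**2 = (-87/7 + 13)**2 = (4/7)**2 = 16/49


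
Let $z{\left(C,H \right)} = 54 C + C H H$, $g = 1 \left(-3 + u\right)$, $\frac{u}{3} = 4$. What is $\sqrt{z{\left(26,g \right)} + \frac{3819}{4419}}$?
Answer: $\frac{\sqrt{7617623919}}{1473} \approx 59.253$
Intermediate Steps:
$u = 12$ ($u = 3 \cdot 4 = 12$)
$g = 9$ ($g = 1 \left(-3 + 12\right) = 1 \cdot 9 = 9$)
$z{\left(C,H \right)} = 54 C + C H^{2}$
$\sqrt{z{\left(26,g \right)} + \frac{3819}{4419}} = \sqrt{26 \left(54 + 9^{2}\right) + \frac{3819}{4419}} = \sqrt{26 \left(54 + 81\right) + 3819 \cdot \frac{1}{4419}} = \sqrt{26 \cdot 135 + \frac{1273}{1473}} = \sqrt{3510 + \frac{1273}{1473}} = \sqrt{\frac{5171503}{1473}} = \frac{\sqrt{7617623919}}{1473}$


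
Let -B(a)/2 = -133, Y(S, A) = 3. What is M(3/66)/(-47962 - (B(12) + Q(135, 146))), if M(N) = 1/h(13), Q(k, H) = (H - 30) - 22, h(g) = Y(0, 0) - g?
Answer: 1/483220 ≈ 2.0694e-6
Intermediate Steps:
B(a) = 266 (B(a) = -2*(-133) = 266)
h(g) = 3 - g
Q(k, H) = -52 + H (Q(k, H) = (-30 + H) - 22 = -52 + H)
M(N) = -1/10 (M(N) = 1/(3 - 1*13) = 1/(3 - 13) = 1/(-10) = -1/10)
M(3/66)/(-47962 - (B(12) + Q(135, 146))) = -1/(10*(-47962 - (266 + (-52 + 146)))) = -1/(10*(-47962 - (266 + 94))) = -1/(10*(-47962 - 1*360)) = -1/(10*(-47962 - 360)) = -1/10/(-48322) = -1/10*(-1/48322) = 1/483220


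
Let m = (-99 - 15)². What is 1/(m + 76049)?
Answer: 1/89045 ≈ 1.1230e-5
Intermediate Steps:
m = 12996 (m = (-114)² = 12996)
1/(m + 76049) = 1/(12996 + 76049) = 1/89045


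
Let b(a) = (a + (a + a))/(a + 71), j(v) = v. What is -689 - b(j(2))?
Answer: -50303/73 ≈ -689.08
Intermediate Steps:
b(a) = 3*a/(71 + a) (b(a) = (a + 2*a)/(71 + a) = (3*a)/(71 + a) = 3*a/(71 + a))
-689 - b(j(2)) = -689 - 3*2/(71 + 2) = -689 - 3*2/73 = -689 - 1*6/73 = -689 - 6/73 = -50303/73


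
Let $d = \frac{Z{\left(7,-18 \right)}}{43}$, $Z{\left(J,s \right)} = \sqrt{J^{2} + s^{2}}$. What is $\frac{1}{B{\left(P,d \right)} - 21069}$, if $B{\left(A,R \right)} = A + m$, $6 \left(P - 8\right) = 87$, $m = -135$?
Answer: $- \frac{2}{42363} \approx -4.7211 \cdot 10^{-5}$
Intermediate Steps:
$P = \frac{45}{2}$ ($P = 8 + \frac{1}{6} \cdot 87 = 8 + \frac{29}{2} = \frac{45}{2} \approx 22.5$)
$d = \frac{\sqrt{373}}{43}$ ($d = \frac{\sqrt{7^{2} + \left(-18\right)^{2}}}{43} = \sqrt{49 + 324} \cdot \frac{1}{43} = \sqrt{373} \cdot \frac{1}{43} = \frac{\sqrt{373}}{43} \approx 0.44914$)
$B{\left(A,R \right)} = -135 + A$ ($B{\left(A,R \right)} = A - 135 = -135 + A$)
$\frac{1}{B{\left(P,d \right)} - 21069} = \frac{1}{\left(-135 + \frac{45}{2}\right) - 21069} = \frac{1}{- \frac{225}{2} - 21069} = \frac{1}{- \frac{42363}{2}} = - \frac{2}{42363}$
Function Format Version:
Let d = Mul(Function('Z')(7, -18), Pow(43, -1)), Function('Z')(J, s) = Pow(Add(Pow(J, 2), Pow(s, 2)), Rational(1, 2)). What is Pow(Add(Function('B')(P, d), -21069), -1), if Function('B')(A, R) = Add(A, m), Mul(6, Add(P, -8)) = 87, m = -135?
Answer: Rational(-2, 42363) ≈ -4.7211e-5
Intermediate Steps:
P = Rational(45, 2) (P = Add(8, Mul(Rational(1, 6), 87)) = Add(8, Rational(29, 2)) = Rational(45, 2) ≈ 22.500)
d = Mul(Rational(1, 43), Pow(373, Rational(1, 2))) (d = Mul(Pow(Add(Pow(7, 2), Pow(-18, 2)), Rational(1, 2)), Pow(43, -1)) = Mul(Pow(Add(49, 324), Rational(1, 2)), Rational(1, 43)) = Mul(Pow(373, Rational(1, 2)), Rational(1, 43)) = Mul(Rational(1, 43), Pow(373, Rational(1, 2))) ≈ 0.44914)
Function('B')(A, R) = Add(-135, A) (Function('B')(A, R) = Add(A, -135) = Add(-135, A))
Pow(Add(Function('B')(P, d), -21069), -1) = Pow(Add(Add(-135, Rational(45, 2)), -21069), -1) = Pow(Add(Rational(-225, 2), -21069), -1) = Pow(Rational(-42363, 2), -1) = Rational(-2, 42363)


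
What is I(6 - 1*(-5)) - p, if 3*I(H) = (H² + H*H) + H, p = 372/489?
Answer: 40867/489 ≈ 83.573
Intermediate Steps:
p = 124/163 (p = 372*(1/489) = 124/163 ≈ 0.76074)
I(H) = H/3 + 2*H²/3 (I(H) = ((H² + H*H) + H)/3 = ((H² + H²) + H)/3 = (2*H² + H)/3 = (H + 2*H²)/3 = H/3 + 2*H²/3)
I(6 - 1*(-5)) - p = (6 - 1*(-5))*(1 + 2*(6 - 1*(-5)))/3 - 1*124/163 = (6 + 5)*(1 + 2*(6 + 5))/3 - 124/163 = (⅓)*11*(1 + 2*11) - 124/163 = (⅓)*11*(1 + 22) - 124/163 = (⅓)*11*23 - 124/163 = 253/3 - 124/163 = 40867/489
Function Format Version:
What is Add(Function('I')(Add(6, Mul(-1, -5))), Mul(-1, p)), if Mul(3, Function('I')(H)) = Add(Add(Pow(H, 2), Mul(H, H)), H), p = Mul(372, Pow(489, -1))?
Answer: Rational(40867, 489) ≈ 83.573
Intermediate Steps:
p = Rational(124, 163) (p = Mul(372, Rational(1, 489)) = Rational(124, 163) ≈ 0.76074)
Function('I')(H) = Add(Mul(Rational(1, 3), H), Mul(Rational(2, 3), Pow(H, 2))) (Function('I')(H) = Mul(Rational(1, 3), Add(Add(Pow(H, 2), Mul(H, H)), H)) = Mul(Rational(1, 3), Add(Add(Pow(H, 2), Pow(H, 2)), H)) = Mul(Rational(1, 3), Add(Mul(2, Pow(H, 2)), H)) = Mul(Rational(1, 3), Add(H, Mul(2, Pow(H, 2)))) = Add(Mul(Rational(1, 3), H), Mul(Rational(2, 3), Pow(H, 2))))
Add(Function('I')(Add(6, Mul(-1, -5))), Mul(-1, p)) = Add(Mul(Rational(1, 3), Add(6, Mul(-1, -5)), Add(1, Mul(2, Add(6, Mul(-1, -5))))), Mul(-1, Rational(124, 163))) = Add(Mul(Rational(1, 3), Add(6, 5), Add(1, Mul(2, Add(6, 5)))), Rational(-124, 163)) = Add(Mul(Rational(1, 3), 11, Add(1, Mul(2, 11))), Rational(-124, 163)) = Add(Mul(Rational(1, 3), 11, Add(1, 22)), Rational(-124, 163)) = Add(Mul(Rational(1, 3), 11, 23), Rational(-124, 163)) = Add(Rational(253, 3), Rational(-124, 163)) = Rational(40867, 489)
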